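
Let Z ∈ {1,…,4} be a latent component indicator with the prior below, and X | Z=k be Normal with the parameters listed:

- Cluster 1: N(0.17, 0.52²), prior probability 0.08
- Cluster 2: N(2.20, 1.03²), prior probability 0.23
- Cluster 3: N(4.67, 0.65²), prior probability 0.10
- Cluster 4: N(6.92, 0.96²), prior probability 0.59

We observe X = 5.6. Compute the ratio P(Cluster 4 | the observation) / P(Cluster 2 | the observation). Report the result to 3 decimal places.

248.468

The posterior odds equal the prior odds times the likelihood ratio: (w_i/w_j)·(f_i(x)/f_j(x)).
Evaluate each component's likelihood at the observed value:
  p_1 = 1.60984e-24
  p_2 = 0.00166705
  p_3 = 0.220533
  p_4 = 0.161471
0.095268 / 0.000383421 ≈ 248.468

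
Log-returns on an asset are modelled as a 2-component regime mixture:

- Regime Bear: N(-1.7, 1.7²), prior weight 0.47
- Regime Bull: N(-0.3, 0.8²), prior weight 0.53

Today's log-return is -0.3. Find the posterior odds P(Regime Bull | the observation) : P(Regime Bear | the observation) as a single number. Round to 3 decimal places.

3.364

The posterior odds equal the prior odds times the likelihood ratio: (P(Z=i)/P(Z=j))·(f_i(x)/f_j(x)).
Evaluate each component's likelihood at the observed value:
  f_Bear = (1/(1.7·√(2π)))·exp(−(-0.3−-1.7)²/(2·1.7²)) = 0.234672·exp(-0.33910) = 0.167183
  f_Bull = (1/(0.8·√(2π)))·exp(−(-0.3−-0.3)²/(2·0.8²)) = 0.498678·exp(-0.00000) = 0.498678
Posterior odds = (P(Z=Bull)·f_Bull) / (P(Z=Bear)·f_Bear) = (0.53·0.498678) / (0.47·0.167183) = 0.264299 / 0.0785759 ≈ 3.364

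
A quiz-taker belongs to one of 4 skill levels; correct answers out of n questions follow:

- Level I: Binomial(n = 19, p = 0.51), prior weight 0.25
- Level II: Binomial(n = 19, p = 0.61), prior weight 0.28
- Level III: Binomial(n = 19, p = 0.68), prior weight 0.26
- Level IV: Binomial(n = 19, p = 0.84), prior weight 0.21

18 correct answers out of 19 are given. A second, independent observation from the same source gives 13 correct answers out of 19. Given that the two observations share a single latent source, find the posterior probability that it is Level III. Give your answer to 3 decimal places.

Apply Bayes' rule: the posterior for each component is proportional to its prior times its likelihood at x.
Since both observations come from the same component, the likelihood for component k is f_k(x₁)·f_k(x₂).
  L_I = [5.07239e-05] × [0.0593022] = 3.00804e-06
  L_II = [0.00101334] × [0.154581] = 0.000156644
  L_III = [0.00587576] × [0.193641] = 0.00113779
  L_IV = [0.131796] × [0.0471881] = 0.00621918
Unnormalised posteriors:
  π_I·L_I = 0.25 × 3.00804e-06 = 7.5201e-07
  π_II·L_II = 0.28 × 0.000156644 = 4.38602e-05
  π_III·L_III = 0.26 × 0.00113779 = 0.000295825
  π_IV·L_IV = 0.21 × 0.00621918 = 0.00130603
Sum: 7.5201e-07 + 4.38602e-05 + 0.000295825 + 0.00130603 = 0.00164647
P(Level III | data) = 0.000295825 / 0.00164647 ≈ 0.180

0.180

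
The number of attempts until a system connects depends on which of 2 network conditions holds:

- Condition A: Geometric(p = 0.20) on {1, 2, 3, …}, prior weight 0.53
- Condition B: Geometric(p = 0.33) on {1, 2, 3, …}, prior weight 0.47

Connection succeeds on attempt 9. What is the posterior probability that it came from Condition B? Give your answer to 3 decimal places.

By Bayes' theorem, P(k | x) = w_k f_k(x) / Σ_j w_j f_j(x).
Evaluate each component's likelihood at the observed value:
  f_A = 0.20·(1−0.20)^8 = 0.20·0.167772 = 0.0335544
  f_B = 0.33·(1−0.33)^8 = 0.33·0.0406068 = 0.0134002
Multiply by the mixture weights:
  w_A·f_A = 0.53 × 0.0335544 = 0.0177838
  w_B·f_B = 0.47 × 0.0134002 = 0.00629811
Marginal: 0.0177838 + 0.00629811 = 0.024082
P(Condition B | data) ≈ 0.262

0.262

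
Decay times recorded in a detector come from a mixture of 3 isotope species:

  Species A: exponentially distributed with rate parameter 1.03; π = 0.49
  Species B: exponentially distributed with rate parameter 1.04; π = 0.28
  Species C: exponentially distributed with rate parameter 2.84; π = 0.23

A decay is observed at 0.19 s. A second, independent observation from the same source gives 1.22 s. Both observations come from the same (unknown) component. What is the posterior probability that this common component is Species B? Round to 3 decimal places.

By Bayes' theorem, P(k | x) = π_k f_k(x) / Σ_j π_j f_j(x).
Since both observations come from the same component, the likelihood for component k is f_k(x₁)·f_k(x₂).
  p_A = [1.03·e^(−1.03·0.19) = 1.03·e^(−0.1957) = 0.846927] × [0.293159] = 0.248284
  p_B = [1.04·e^(−1.04·0.19) = 1.04·e^(−0.1976) = 0.853526] × [0.292416] = 0.249584
  p_C = [2.84·e^(−2.84·0.19) = 2.84·e^(−0.5396) = 1.65567] × [0.0888331] = 0.147078
Prior × likelihood for each component:
  π_A·p_A = 0.49 × 0.248284 = 0.121659
  π_B·p_B = 0.28 × 0.249584 = 0.0698836
  π_C·p_C = 0.23 × 0.147078 = 0.033828
Denominator: 0.121659 + 0.0698836 + 0.033828 = 0.225371
Responsibility of Species B: 0.0698836 / 0.225371 ≈ 0.310

0.310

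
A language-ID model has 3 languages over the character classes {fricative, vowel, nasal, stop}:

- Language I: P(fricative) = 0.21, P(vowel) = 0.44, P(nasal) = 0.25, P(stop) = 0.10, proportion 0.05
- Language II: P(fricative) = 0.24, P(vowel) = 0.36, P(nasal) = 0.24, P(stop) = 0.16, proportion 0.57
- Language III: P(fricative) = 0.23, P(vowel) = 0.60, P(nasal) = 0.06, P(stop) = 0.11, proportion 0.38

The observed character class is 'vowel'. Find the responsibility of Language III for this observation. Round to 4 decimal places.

Posterior ∝ prior × likelihood, so P(k | x) ∝ P(Z=k) f_k(x); normalise over all components.
Categorical probabilities:
  L_I = P(vowel | comp) = 0.44
  L_II = P(vowel | comp) = 0.36
  L_III = P(vowel | comp) = 0.60
Prior × likelihood for each component:
  P(Z=I)·L_I = 0.05 × 0.44 = 0.022
  P(Z=II)·L_II = 0.57 × 0.36 = 0.2052
  P(Z=III)·L_III = 0.38 × 0.6 = 0.228
Sum: 0.022 + 0.2052 + 0.228 = 0.4552
So the posterior for Language III is 0.228 / 0.4552 ≈ 0.5009.

0.5009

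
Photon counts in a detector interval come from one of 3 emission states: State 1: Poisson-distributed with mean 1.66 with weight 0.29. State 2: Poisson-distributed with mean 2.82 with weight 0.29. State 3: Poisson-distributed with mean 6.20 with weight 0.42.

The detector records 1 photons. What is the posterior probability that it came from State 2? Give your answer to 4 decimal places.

0.3349

The responsibility of component k is π_k f_k(x) divided by Σ_j π_j f_j(x).
Poisson probabilities:
  L_1 = 0.315631
  L_2 = 0.168089
  L_3 = 0.0125825
Prior × likelihood for each component:
  π_1·L_1 = 0.29 × 0.315631 = 0.0915329
  π_2·L_2 = 0.29 × 0.168089 = 0.0487457
  π_3·L_3 = 0.42 × 0.0125825 = 0.00528464
Marginal: 0.0915329 + 0.0487457 + 0.00528464 = 0.145563
Responsibility of State 2: 0.0487457 / 0.145563 ≈ 0.3349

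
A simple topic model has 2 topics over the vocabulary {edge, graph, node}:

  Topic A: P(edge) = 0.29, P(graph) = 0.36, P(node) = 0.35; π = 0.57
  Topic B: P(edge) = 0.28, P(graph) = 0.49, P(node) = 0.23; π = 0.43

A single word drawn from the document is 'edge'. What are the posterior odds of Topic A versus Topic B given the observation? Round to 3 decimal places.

1.373

The posterior odds equal the prior odds times the likelihood ratio: (w_i/w_j)·(f_i(x)/f_j(x)).
Evaluate each component's likelihood at the observed value:
  f_A = P(edge | comp) = 0.29
  f_B = P(edge | comp) = 0.28
Posterior odds = (w_A·f_A) / (w_B·f_B) = (0.57·0.29) / (0.43·0.28) = 0.1653 / 0.1204 ≈ 1.373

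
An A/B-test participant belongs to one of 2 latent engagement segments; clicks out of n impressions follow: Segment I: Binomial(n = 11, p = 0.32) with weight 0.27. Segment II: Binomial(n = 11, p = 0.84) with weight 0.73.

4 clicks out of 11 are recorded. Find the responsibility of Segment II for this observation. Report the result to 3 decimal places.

0.005

P(component k | x) = w_k·f_k(x) / marginal(x), where marginal(x) = Σ_j w_j·f_j(x).
Binomial probabilities:
  f_I = 0.232636
  f_II = 0.000441033
Prior × likelihood for each component:
  w_I·f_I = 0.27 × 0.232636 = 0.0628116
  w_II·f_II = 0.73 × 0.000441033 = 0.000321954
Marginal: 0.0628116 + 0.000321954 = 0.0631336
Responsibility of Segment II: 0.000321954 / 0.0631336 ≈ 0.005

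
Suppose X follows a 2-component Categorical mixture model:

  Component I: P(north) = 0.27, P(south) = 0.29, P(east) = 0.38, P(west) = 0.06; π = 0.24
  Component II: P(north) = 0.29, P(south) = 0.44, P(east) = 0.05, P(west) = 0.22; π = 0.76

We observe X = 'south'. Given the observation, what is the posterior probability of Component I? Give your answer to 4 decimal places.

0.1723

By Bayes' theorem, P(k | x) = P(Z=k) f_k(x) / Σ_j P(Z=j) f_j(x).
Evaluate each component's likelihood at the observed value:
  p_I = P(south | comp) = 0.29
  p_II = P(south | comp) = 0.44
Weight by the priors:
  P(Z=I)·p_I = 0.24 × 0.29 = 0.0696
  P(Z=II)·p_II = 0.76 × 0.44 = 0.3344
Sum: 0.0696 + 0.3344 = 0.404
P(Component I | 'south') ≈ 0.1723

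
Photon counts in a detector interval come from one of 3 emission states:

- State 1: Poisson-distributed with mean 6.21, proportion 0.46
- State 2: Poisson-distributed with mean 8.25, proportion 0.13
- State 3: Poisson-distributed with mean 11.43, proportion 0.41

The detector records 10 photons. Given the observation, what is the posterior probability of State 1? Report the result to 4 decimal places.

0.2646

The responsibility of component k is π_k f_k(x) divided by Σ_j π_j f_j(x).
Component likelihoods at x = 10 photons:
  L_1 = 0.0472263
  L_2 = 0.105159
  L_3 = 0.11395
Prior × likelihood for each component:
  π_1·L_1 = 0.46 × 0.0472263 = 0.0217241
  π_2·L_2 = 0.13 × 0.105159 = 0.0136707
  π_3·L_3 = 0.41 × 0.11395 = 0.0467194
Denominator: 0.0217241 + 0.0136707 + 0.0467194 = 0.0821142
P(State 1 | x) ≈ 0.2646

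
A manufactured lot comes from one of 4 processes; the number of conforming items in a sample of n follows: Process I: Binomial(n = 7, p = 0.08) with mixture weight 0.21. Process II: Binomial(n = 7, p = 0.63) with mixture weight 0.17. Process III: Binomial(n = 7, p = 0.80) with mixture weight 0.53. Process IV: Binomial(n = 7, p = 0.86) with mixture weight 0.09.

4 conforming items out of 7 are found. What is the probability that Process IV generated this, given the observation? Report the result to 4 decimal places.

0.0418

By Bayes' theorem, P(k | x) = π_k f_k(x) / Σ_j π_j f_j(x).
Binomial probabilities:
  p_I = 0.00111633
  p_II = 0.279277
  p_III = 0.114688
  p_IV = 0.0525347
Unnormalised posteriors:
  π_I·p_I = 0.21 × 0.00111633 = 0.000234429
  π_II·p_II = 0.17 × 0.279277 = 0.0474771
  π_III·p_III = 0.53 × 0.114688 = 0.0607846
  π_IV·p_IV = 0.09 × 0.0525347 = 0.00472812
Evidence: 0.000234429 + 0.0474771 + 0.0607846 + 0.00472812 = 0.113224
P(Process IV | the observation) ≈ 0.0418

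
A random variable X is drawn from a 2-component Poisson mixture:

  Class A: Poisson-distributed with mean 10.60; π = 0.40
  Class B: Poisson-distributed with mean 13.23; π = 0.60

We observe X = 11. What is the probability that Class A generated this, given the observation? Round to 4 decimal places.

0.4468

The responsibility of component k is w_k f_k(x) divided by Σ_j w_j f_j(x).
Component likelihoods at x = 11:
  f_A = e^(−10.60)·10.60^11/11! = 0.118492
  f_B = e^(−13.23)·13.23^11/11! = 0.0977882
Prior × likelihood for each component:
  w_A·f_A = 0.40 × 0.118492 = 0.0473966
  w_B·f_B = 0.60 × 0.0977882 = 0.0586729
Normaliser: 0.0473966 + 0.0586729 = 0.10607
P(Class A | data) = 0.0473966 / 0.10607 ≈ 0.4468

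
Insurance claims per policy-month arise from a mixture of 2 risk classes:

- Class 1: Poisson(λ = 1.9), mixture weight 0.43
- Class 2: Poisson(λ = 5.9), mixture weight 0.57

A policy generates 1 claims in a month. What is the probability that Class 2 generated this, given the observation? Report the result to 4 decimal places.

Posterior ∝ prior × likelihood, so P(k | x) ∝ w_k f_k(x); normalise over all components.
Component likelihoods at x = 1 claims:
  p_1 = e^(−1.9)·1.9^1/1! = 0.28418
  p_2 = e^(−5.9)·5.9^1/1! = 0.0161627
Weight by the priors:
  w_1·p_1 = 0.43 × 0.28418 = 0.122198
  w_2·p_2 = 0.57 × 0.0161627 = 0.00921275
Normaliser: 0.122198 + 0.00921275 = 0.13141
P(Class 2 | the observation) ≈ 0.0701

0.0701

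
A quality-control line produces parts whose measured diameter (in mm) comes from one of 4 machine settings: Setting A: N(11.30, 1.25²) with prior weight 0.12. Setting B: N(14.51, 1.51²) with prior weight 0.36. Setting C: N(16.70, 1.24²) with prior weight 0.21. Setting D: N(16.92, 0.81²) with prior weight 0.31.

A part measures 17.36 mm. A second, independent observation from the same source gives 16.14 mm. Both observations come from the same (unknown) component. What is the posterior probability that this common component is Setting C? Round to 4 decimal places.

Apply Bayes' rule: the posterior for each component is proportional to its prior times its likelihood at x.
Since both observations come from the same component, the likelihood for component k is f_k(x₁)·f_k(x₂).
  L_A = [(1/(1.25·√(2π)))·exp(−(17.36−11.30)²/(2·1.25²)) = 0.319154·exp(-11.75155) = 2.514e-06] × [0.000177192] = 4.45462e-10
  L_B = [(1/(1.51·√(2π)))·exp(−(17.36−14.51)²/(2·1.51²)) = 0.264200·exp(-1.78117) = 0.044502] × [0.147537] = 0.0065657
  L_C = [(1/(1.24·√(2π)))·exp(−(17.36−16.70)²/(2·1.24²)) = 0.321728·exp(-0.14165) = 0.279236] × [0.290536] = 0.0811281
  L_D = [(1/(0.81·√(2π)))·exp(−(17.36−16.92)²/(2·0.81²)) = 0.492521·exp(-0.14754) = 0.424962] × [0.309788] = 0.131648
Prior × likelihood for each component:
  π_A·L_A = 0.12 × 4.45462e-10 = 5.34555e-11
  π_B·L_B = 0.36 × 0.0065657 = 0.00236365
  π_C·L_C = 0.21 × 0.0811281 = 0.0170369
  π_D·L_D = 0.31 × 0.131648 = 0.0408109
Denominator: 5.34555e-11 + 0.00236365 + 0.0170369 + 0.0408109 = 0.0602115
So the posterior for Setting C is 0.0170369 / 0.0602115 ≈ 0.2830.

0.2830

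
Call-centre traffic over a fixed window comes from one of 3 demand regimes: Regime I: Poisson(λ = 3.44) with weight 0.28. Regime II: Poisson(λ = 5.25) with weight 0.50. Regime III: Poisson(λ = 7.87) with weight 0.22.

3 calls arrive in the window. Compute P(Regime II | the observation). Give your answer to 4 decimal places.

P(component k | x) = w_k·f_k(x) / marginal(x), where marginal(x) = Σ_j w_j·f_j(x).
Evaluate each component's likelihood at the observed value:
  p_I = e^(−3.44)·3.44^3/3! = 0.217546
  p_II = e^(−5.25)·5.25^3/3! = 0.126555
  p_III = e^(−7.87)·7.87^3/3! = 0.0310367
Prior × likelihood for each component:
  w_I·p_I = 0.28 × 0.217546 = 0.0609129
  w_II·p_II = 0.50 × 0.126555 = 0.0632777
  w_III·p_III = 0.22 × 0.0310367 = 0.00682807
Normaliser: 0.0609129 + 0.0632777 + 0.00682807 = 0.131019
So the posterior for Regime II is 0.0632777 / 0.131019 ≈ 0.4830.

0.4830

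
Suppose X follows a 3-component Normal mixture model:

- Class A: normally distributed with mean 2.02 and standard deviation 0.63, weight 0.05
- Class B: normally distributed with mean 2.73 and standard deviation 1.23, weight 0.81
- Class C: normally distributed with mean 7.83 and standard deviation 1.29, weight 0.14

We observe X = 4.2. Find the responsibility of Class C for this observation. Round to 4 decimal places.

0.0064

Apply Bayes' rule: the posterior for each component is proportional to its prior times its likelihood at x.
Normal densities:
  p_A = 0.00159035
  p_B = 0.1588
  p_C = 0.00590032
Weight by the priors:
  π_A·p_A = 0.05 × 0.00159035 = 7.95175e-05
  π_B·p_B = 0.81 × 0.1588 = 0.128628
  π_C·p_C = 0.14 × 0.00590032 = 0.000826045
Normaliser: 7.95175e-05 + 0.128628 + 0.000826045 = 0.129533
So the posterior for Class C is 0.000826045 / 0.129533 ≈ 0.0064.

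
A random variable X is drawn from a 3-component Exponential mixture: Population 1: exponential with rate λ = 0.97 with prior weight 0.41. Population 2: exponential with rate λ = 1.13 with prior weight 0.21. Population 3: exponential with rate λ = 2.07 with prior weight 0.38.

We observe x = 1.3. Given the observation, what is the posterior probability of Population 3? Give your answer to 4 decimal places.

Apply Bayes' rule: the posterior for each component is proportional to its prior times its likelihood at x.
Exponential densities:
  f_1 = 0.97·e^(−0.97·1.3) = 0.97·e^(−1.2610) = 0.274869
  f_2 = 1.13·e^(−1.13·1.3) = 1.13·e^(−1.4690) = 0.260076
  f_3 = 2.07·e^(−2.07·1.3) = 2.07·e^(−2.6910) = 0.140373
Weight by the priors:
  π_1·f_1 = 0.41 × 0.274869 = 0.112696
  π_2·f_2 = 0.21 × 0.260076 = 0.0546159
  π_3·f_3 = 0.38 × 0.140373 = 0.0533418
Denominator: 0.112696 + 0.0546159 + 0.0533418 = 0.220654
P(Population 3 | 1.3) ≈ 0.2417

0.2417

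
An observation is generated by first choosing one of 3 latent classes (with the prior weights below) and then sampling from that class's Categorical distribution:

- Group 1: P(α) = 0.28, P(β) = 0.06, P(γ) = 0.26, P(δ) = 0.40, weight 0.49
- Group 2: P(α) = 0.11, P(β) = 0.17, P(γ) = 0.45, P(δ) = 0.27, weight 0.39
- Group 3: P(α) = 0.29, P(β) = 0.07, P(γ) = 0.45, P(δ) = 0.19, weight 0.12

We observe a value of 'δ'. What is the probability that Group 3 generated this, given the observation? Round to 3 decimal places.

0.070

The responsibility of component k is P(Z=k) f_k(x) divided by Σ_j P(Z=j) f_j(x).
Evaluate each component's likelihood at the observed value:
  p_1 = 0.4
  p_2 = 0.27
  p_3 = 0.19
Prior × likelihood for each component:
  P(Z=1)·p_1 = 0.49 × 0.4 = 0.196
  P(Z=2)·p_2 = 0.39 × 0.27 = 0.1053
  P(Z=3)·p_3 = 0.12 × 0.19 = 0.0228
Evidence: 0.196 + 0.1053 + 0.0228 = 0.3241
P(Group 3 | x) = 0.0228 / 0.3241 ≈ 0.070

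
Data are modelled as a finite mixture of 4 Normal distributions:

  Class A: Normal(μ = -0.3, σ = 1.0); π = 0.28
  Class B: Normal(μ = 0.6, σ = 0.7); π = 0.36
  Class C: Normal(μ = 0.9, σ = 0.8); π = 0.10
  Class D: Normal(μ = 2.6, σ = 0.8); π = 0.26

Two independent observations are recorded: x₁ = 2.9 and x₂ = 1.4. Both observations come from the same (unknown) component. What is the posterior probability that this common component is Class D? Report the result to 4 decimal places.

0.9405

P(component k | x) = w_k·f_k(x) / marginal(x), where marginal(x) = Σ_j w_j·f_j(x).
Since both observations come from the same component, the likelihood for component k is f_k(x₁)·f_k(x₂).
  p_A = [0.00238409] × [0.0940491] = 0.000224221
  p_B = [0.00257934] × [0.296614] = 0.000765067
  p_C = [0.0219104] × [0.410201] = 0.00898766
  p_D = [0.464819] × [0.161897] = 0.0752528
Multiply by the mixture weights:
  w_A·p_A = 0.28 × 0.000224221 = 6.2782e-05
  w_B·p_B = 0.36 × 0.000765067 = 0.000275424
  w_C·p_C = 0.10 × 0.00898766 = 0.000898766
  w_D·p_D = 0.26 × 0.0752528 = 0.0195657
Denominator: 6.2782e-05 + 0.000275424 + 0.000898766 + 0.0195657 = 0.0208027
Responsibility of Class D: 0.0195657 / 0.0208027 ≈ 0.9405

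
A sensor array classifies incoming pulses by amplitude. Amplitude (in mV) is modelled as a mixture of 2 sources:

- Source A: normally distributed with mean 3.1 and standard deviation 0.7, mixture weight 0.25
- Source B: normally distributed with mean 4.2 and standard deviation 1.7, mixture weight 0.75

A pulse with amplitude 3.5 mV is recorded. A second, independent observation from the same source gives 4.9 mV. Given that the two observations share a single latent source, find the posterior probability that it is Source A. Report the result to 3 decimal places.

0.068

P(component k | x) = P(Z=k)·f_k(x) / marginal(x), where marginal(x) = Σ_j P(Z=j)·f_j(x).
Since both observations come from the same component, the likelihood for component k is f_k(x₁)·f_k(x₂).
  p_A = [(1/(0.7·√(2π)))·exp(−(3.5−3.1)²/(2·0.7²)) = 0.569918·exp(-0.16327) = 0.484068] × [0.0208921] = 0.0101132
  p_B = [(1/(1.7·√(2π)))·exp(−(3.5−4.2)²/(2·1.7²)) = 0.234672·exp(-0.08478) = 0.215598] × [0.215598] = 0.0464823
Prior × likelihood for each component:
  P(Z=A)·p_A = 0.25 × 0.0101132 = 0.0025283
  P(Z=B)·p_B = 0.75 × 0.0464823 = 0.0348617
Sum: 0.0025283 + 0.0348617 = 0.03739
P(Source A | x) ≈ 0.068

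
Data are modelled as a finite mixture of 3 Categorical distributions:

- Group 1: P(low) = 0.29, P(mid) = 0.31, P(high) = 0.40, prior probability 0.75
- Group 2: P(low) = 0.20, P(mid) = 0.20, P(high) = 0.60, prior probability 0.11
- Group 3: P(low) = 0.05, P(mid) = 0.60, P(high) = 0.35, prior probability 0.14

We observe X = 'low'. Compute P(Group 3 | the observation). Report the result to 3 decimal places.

0.028

By Bayes' theorem, P(k | x) = w_k f_k(x) / Σ_j w_j f_j(x).
Evaluate each component's likelihood at the observed value:
  L_1 = P(low | comp) = 0.29
  L_2 = P(low | comp) = 0.20
  L_3 = P(low | comp) = 0.05
Weight by the priors:
  w_1·L_1 = 0.75 × 0.29 = 0.2175
  w_2·L_2 = 0.11 × 0.2 = 0.022
  w_3·L_3 = 0.14 × 0.05 = 0.007
Marginal: 0.2175 + 0.022 + 0.007 = 0.2465
Responsibility of Group 3: 0.007 / 0.2465 ≈ 0.028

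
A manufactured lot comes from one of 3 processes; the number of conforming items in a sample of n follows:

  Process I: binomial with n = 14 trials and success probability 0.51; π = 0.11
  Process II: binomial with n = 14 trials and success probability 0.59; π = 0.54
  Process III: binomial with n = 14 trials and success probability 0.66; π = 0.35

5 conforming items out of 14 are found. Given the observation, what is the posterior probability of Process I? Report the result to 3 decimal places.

Apply Bayes' rule: the posterior for each component is proportional to its prior times its likelihood at x.
Evaluate each component's likelihood at the observed value:
  p_I = C(14,5)·0.51^5·0.49^9 = 2002·0.0345025·0.00162841 = 0.112481
  p_II = C(14,5)·0.59^5·0.41^9 = 2002·0.0714924·0.000327382 = 0.0468575
  p_III = C(14,5)·0.66^5·0.34^9 = 2002·0.125233·6.0717e-05 = 0.0152228
Multiply by the mixture weights:
  w_I·p_I = 0.11 × 0.112481 = 0.0123729
  w_II·p_II = 0.54 × 0.0468575 = 0.025303
  w_III·p_III = 0.35 × 0.0152228 = 0.00532797
Marginal: 0.0123729 + 0.025303 + 0.00532797 = 0.0430039
P(Process I | x) ≈ 0.288

0.288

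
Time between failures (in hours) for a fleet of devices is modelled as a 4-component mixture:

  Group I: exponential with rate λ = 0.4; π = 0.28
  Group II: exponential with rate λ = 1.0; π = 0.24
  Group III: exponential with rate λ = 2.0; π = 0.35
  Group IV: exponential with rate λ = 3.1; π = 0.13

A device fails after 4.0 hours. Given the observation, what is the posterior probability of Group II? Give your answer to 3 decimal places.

P(component k | x) = w_k·f_k(x) / marginal(x), where marginal(x) = Σ_j w_j·f_j(x).
Exponential densities:
  L_I = 0.0807586
  L_II = 0.0183156
  L_III = 0.000670925
  L_IV = 1.27676e-05
Multiply by the mixture weights:
  w_I·L_I = 0.28 × 0.0807586 = 0.0226124
  w_II·L_II = 0.24 × 0.0183156 = 0.00439575
  w_III·L_III = 0.35 × 0.000670925 = 0.000234824
  w_IV·L_IV = 0.13 × 1.27676e-05 = 1.65979e-06
Denominator: 0.0226124 + 0.00439575 + 0.000234824 + 1.65979e-06 = 0.0272446
Responsibility of Group II: 0.00439575 / 0.0272446 ≈ 0.161

0.161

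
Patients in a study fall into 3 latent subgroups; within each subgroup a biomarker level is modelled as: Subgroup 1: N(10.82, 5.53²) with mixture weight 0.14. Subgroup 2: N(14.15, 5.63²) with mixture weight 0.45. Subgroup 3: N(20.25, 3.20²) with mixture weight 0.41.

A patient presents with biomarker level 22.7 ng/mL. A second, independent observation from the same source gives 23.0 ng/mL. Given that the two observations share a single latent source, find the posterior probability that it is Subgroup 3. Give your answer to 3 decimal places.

Posterior ∝ prior × likelihood, so P(k | x) ∝ P(Z=k) f_k(x); normalise over all components.
Since both observations come from the same component, the likelihood for component k is f_k(x₁)·f_k(x₂).
  L_1 = [(1/(5.53·√(2π)))·exp(−(22.7−10.82)²/(2·5.53²)) = 0.072141·exp(-2.30756) = 0.00717836] × [0.00637929] = 4.57928e-05
  L_2 = [(1/(5.63·√(2π)))·exp(−(22.7−14.15)²/(2·5.63²)) = 0.070860·exp(-1.15315) = 0.0223664] × [0.0205984] = 0.000460712
  L_3 = [(1/(3.20·√(2π)))·exp(−(22.7−20.25)²/(2·3.20²)) = 0.124669·exp(-0.29309) = 0.0929977] × [0.086177] = 0.00801426
Prior × likelihood for each component:
  P(Z=1)·L_1 = 0.14 × 4.57928e-05 = 6.41099e-06
  P(Z=2)·L_2 = 0.45 × 0.000460712 = 0.000207321
  P(Z=3)·L_3 = 0.41 × 0.00801426 = 0.00328585
Sum: 6.41099e-06 + 0.000207321 + 0.00328585 = 0.00349958
P(Subgroup 3 | data) = 0.00328585 / 0.00349958 ≈ 0.939

0.939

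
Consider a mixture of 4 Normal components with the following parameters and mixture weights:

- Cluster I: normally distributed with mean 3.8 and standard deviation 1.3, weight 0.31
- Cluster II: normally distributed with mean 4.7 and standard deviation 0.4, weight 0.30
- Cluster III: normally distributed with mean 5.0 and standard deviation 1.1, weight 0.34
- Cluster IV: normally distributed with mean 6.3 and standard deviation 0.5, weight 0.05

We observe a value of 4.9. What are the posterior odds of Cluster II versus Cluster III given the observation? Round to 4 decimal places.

2.1502

Only the two components matter; the odds are (P(Z=i) f_i(x)) / (P(Z=j) f_j(x)).
Normal densities:
  p_I = (1/(1.3·√(2π)))·exp(−(4.9−3.8)²/(2·1.3²)) = 0.306879·exp(-0.35799) = 0.214533
  p_II = (1/(0.4·√(2π)))·exp(−(4.9−4.7)²/(2·0.4²)) = 0.997356·exp(-0.12500) = 0.880163
  p_III = (1/(1.1·√(2π)))·exp(−(4.9−5.0)²/(2·1.1²)) = 0.362675·exp(-0.00413) = 0.361179
  p_IV = (1/(0.5·√(2π)))·exp(−(4.9−6.3)²/(2·0.5²)) = 0.797885·exp(-3.92000) = 0.0158309
Odds = (0.30/0.34) × (0.880163/0.361179) = 0.882353 × 2.43692 ≈ 2.1502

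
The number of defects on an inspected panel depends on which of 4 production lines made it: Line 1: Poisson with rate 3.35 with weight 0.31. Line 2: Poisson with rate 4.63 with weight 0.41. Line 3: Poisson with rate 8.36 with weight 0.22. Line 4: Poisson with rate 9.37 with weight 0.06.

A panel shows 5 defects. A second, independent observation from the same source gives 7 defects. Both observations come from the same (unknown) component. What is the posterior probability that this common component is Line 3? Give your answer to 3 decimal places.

0.228

Apply Bayes' rule: the posterior for each component is proportional to its prior times its likelihood at x.
Since both observations come from the same component, the likelihood for component k is f_k(x₁)·f_k(x₂).
  p_1 = [e^(−3.35)·3.35^5/5! = 0.123355] × [0.0329607] = 0.00406586
  p_2 = [e^(−4.63)·4.63^5/5! = 0.172958] × [0.0882781] = 0.0152684
  p_3 = [e^(−8.36)·8.36^5/5! = 0.0796431] × [0.132529] = 0.010555
  p_4 = [e^(−9.37)·9.37^5/5! = 0.0513071] × [0.107252] = 0.00550281
Prior × likelihood for each component:
  π_1·p_1 = 0.31 × 0.00406586 = 0.00126042
  π_2·p_2 = 0.41 × 0.0152684 = 0.00626004
  π_3·p_3 = 0.22 × 0.010555 = 0.00232211
  π_4·p_4 = 0.06 × 0.00550281 = 0.000330169
Denominator: 0.00126042 + 0.00626004 + 0.00232211 + 0.000330169 = 0.0101727
So the posterior for Line 3 is 0.00232211 / 0.0101727 ≈ 0.228.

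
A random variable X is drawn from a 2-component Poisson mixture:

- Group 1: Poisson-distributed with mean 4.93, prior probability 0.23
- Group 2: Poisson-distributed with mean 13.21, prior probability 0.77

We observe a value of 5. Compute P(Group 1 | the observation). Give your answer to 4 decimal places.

0.8951

Apply Bayes' rule: the posterior for each component is proportional to its prior times its likelihood at x.
Component likelihoods at x = 5:
  p_1 = 0.175381
  p_2 = 0.0061419
Unnormalised posteriors:
  π_1·p_1 = 0.23 × 0.175381 = 0.0403375
  π_2·p_2 = 0.77 × 0.0061419 = 0.00472926
Denominator: 0.0403375 + 0.00472926 = 0.0450668
Responsibility of Group 1: 0.0403375 / 0.0450668 ≈ 0.8951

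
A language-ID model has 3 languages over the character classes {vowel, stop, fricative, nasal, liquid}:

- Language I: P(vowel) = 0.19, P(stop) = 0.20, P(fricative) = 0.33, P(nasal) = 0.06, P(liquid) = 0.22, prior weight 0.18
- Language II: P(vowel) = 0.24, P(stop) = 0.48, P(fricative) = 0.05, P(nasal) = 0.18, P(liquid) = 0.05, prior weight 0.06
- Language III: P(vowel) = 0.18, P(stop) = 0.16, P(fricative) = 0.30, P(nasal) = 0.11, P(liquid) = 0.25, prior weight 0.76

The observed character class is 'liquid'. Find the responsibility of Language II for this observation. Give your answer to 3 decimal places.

0.013

P(component k | x) = π_k·f_k(x) / marginal(x), where marginal(x) = Σ_j π_j·f_j(x).
Categorical probabilities:
  f_I = P(liquid | comp) = 0.22
  f_II = P(liquid | comp) = 0.05
  f_III = P(liquid | comp) = 0.25
Unnormalised posteriors:
  π_I·f_I = 0.18 × 0.22 = 0.0396
  π_II·f_II = 0.06 × 0.05 = 0.003
  π_III·f_III = 0.76 × 0.25 = 0.19
Marginal: 0.0396 + 0.003 + 0.19 = 0.2326
P(Language II | 'liquid') ≈ 0.013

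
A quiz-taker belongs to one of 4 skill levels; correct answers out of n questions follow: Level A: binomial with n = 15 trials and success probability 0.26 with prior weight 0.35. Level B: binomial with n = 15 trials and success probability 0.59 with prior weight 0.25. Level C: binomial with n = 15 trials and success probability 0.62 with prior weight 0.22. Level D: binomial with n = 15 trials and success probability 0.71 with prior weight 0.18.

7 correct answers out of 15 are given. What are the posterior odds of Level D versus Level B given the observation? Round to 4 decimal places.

Since P(k|x) ∝ P(Z=k) f_k(x), the posterior odds are P(Z=i) f_i(x) / (P(Z=j) f_j(x)).
Binomial probabilities:
  L_A = C(15,7)·0.26^7·0.74^8 = 6435·8.03181e-05·0.0899195 = 0.0464746
  L_B = C(15,7)·0.59^7·0.41^8 = 6435·0.0248865·0.000798493 = 0.127874
  L_C = C(15,7)·0.62^7·0.38^8 = 6435·0.0352161·0.000434779 = 0.0985279
  L_D = C(15,7)·0.71^7·0.29^8 = 6435·0.0909512·5.00246e-05 = 0.029278
Odds = (0.18/0.25) × (0.029278/0.127874) = 0.72 × 0.228959 ≈ 0.1649

0.1649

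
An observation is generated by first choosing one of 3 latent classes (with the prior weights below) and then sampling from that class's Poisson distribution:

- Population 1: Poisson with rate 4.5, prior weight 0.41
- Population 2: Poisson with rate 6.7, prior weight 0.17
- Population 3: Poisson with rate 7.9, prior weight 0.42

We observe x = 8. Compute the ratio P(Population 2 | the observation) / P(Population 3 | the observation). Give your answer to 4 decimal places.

Since P(k|x) ∝ w_k f_k(x), the posterior odds are w_i f_i(x) / (w_j f_j(x)).
Evaluate each component's likelihood at the observed value:
  f_1 = e^(−4.5)·4.5^8/8! = 0.0463292
  f_2 = e^(−6.7)·6.7^8/8! = 0.123967
  f_3 = e^(−7.9)·7.9^8/8! = 0.139499
Odds = (0.17/0.42) × (0.123967/0.139499) = 0.404762 × 0.888659 ≈ 0.3597

0.3597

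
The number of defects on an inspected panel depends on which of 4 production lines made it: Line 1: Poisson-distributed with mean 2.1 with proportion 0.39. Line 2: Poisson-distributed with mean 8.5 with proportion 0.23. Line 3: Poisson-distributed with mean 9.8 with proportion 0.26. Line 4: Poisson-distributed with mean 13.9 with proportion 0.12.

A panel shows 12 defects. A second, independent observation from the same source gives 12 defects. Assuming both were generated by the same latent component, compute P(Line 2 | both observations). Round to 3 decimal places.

0.201

The responsibility of component k is P(Z=k) f_k(x) divided by Σ_j P(Z=j) f_j(x).
Since both observations come from the same component, the likelihood for component k is f_k(x₁)·f_k(x₂).
  p_1 = [e^(−2.1)·2.1^12/12! = 1.88051e-06] × [1.88051e-06] = 3.53633e-12
  p_2 = [e^(−8.5)·8.5^12/12! = 0.0604209] × [0.0604209] = 0.00365068
  p_3 = [e^(−9.8)·9.8^12/12! = 0.0908427] × [0.0908427] = 0.0082524
  p_4 = [e^(−13.9)·13.9^12/12! = 0.0998039] × [0.0998039] = 0.00996081
Unnormalised posteriors:
  P(Z=1)·p_1 = 0.39 × 3.53633e-12 = 1.37917e-12
  P(Z=2)·p_2 = 0.23 × 0.00365068 = 0.000839657
  P(Z=3)·p_3 = 0.26 × 0.0082524 = 0.00214562
  P(Z=4)·p_4 = 0.12 × 0.00996081 = 0.0011953
Evidence: 1.37917e-12 + 0.000839657 + 0.00214562 + 0.0011953 = 0.00418058
P(Line 2 | data) ≈ 0.201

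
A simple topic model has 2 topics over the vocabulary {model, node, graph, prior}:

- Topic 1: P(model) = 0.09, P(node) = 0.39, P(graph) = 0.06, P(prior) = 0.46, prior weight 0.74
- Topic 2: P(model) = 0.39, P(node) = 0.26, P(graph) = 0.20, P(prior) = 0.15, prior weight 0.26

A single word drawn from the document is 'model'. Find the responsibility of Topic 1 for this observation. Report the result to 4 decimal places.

P(component k | x) = w_k·f_k(x) / marginal(x), where marginal(x) = Σ_j w_j·f_j(x).
Evaluate each component's likelihood at the observed value:
  p_1 = P(model | comp) = 0.09
  p_2 = P(model | comp) = 0.39
Unnormalised posteriors:
  w_1·p_1 = 0.74 × 0.09 = 0.0666
  w_2·p_2 = 0.26 × 0.39 = 0.1014
Marginal: 0.0666 + 0.1014 = 0.168
P(Topic 1 | 'model') = 0.0666 / 0.168 ≈ 0.3964

0.3964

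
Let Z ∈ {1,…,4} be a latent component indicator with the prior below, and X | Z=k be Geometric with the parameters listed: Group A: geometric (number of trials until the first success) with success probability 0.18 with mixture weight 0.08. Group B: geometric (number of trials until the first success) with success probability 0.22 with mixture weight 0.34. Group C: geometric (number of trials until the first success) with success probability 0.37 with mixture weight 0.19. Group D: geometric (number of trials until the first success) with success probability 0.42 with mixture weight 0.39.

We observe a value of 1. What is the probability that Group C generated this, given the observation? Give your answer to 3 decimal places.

Apply Bayes' rule: the posterior for each component is proportional to its prior times its likelihood at x.
Component likelihoods at x = 1:
  f_A = 0.18·(1−0.18)^0 = 0.18·1 = 0.18
  f_B = 0.22·(1−0.22)^0 = 0.22·1 = 0.22
  f_C = 0.37·(1−0.37)^0 = 0.37·1 = 0.37
  f_D = 0.42·(1−0.42)^0 = 0.42·1 = 0.42
Unnormalised posteriors:
  w_A·f_A = 0.08 × 0.18 = 0.0144
  w_B·f_B = 0.34 × 0.22 = 0.0748
  w_C·f_C = 0.19 × 0.37 = 0.0703
  w_D·f_D = 0.39 × 0.42 = 0.1638
Evidence: 0.0144 + 0.0748 + 0.0703 + 0.1638 = 0.3233
P(Group C | the observation) ≈ 0.217

0.217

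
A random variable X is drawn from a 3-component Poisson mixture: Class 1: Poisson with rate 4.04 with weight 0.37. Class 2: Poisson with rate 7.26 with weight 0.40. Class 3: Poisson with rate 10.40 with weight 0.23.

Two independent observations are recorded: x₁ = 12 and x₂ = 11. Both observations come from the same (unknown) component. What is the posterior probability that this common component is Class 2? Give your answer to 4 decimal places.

0.1925

The responsibility of component k is π_k f_k(x) divided by Σ_j π_j f_j(x).
Since both observations come from the same component, the likelihood for component k is f_k(x₁)·f_k(x₂).
  L_1 = [e^(−4.04)·4.04^12/12! = 0.000694528] × [0.00206295] = 1.43278e-06
  L_2 = [e^(−7.26)·7.26^12/12! = 0.031472] × [0.0520199] = 0.00163717
  L_3 = [e^(−10.40)·10.40^12/12! = 0.101719] × [0.117368] = 0.0119385
Prior × likelihood for each component:
  π_1·L_1 = 0.37 × 1.43278e-06 = 5.30128e-07
  π_2·L_2 = 0.40 × 0.00163717 = 0.000654868
  π_3·L_3 = 0.23 × 0.0119385 = 0.00274585
Marginal: 5.30128e-07 + 0.000654868 + 0.00274585 = 0.00340125
P(Class 2 | x₁, x₂) = 0.000654868 / 0.00340125 ≈ 0.1925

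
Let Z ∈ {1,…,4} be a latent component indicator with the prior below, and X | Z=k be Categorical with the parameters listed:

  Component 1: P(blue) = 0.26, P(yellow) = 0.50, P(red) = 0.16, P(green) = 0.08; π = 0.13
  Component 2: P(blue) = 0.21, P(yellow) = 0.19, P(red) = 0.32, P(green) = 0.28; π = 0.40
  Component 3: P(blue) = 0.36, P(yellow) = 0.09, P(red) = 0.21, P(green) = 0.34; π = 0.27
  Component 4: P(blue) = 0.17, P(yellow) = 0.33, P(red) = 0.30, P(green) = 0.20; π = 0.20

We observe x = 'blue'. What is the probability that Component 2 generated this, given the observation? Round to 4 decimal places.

0.3373

Posterior ∝ prior × likelihood, so P(k | x) ∝ P(Z=k) f_k(x); normalise over all components.
Evaluate each component's likelihood at the observed value:
  f_1 = P(blue | comp) = 0.26
  f_2 = P(blue | comp) = 0.21
  f_3 = P(blue | comp) = 0.36
  f_4 = P(blue | comp) = 0.17
Multiply by the mixture weights:
  P(Z=1)·f_1 = 0.13 × 0.26 = 0.0338
  P(Z=2)·f_2 = 0.40 × 0.21 = 0.084
  P(Z=3)·f_3 = 0.27 × 0.36 = 0.0972
  P(Z=4)·f_4 = 0.20 × 0.17 = 0.034
Marginal: 0.0338 + 0.084 + 0.0972 + 0.034 = 0.249
P(Component 2 | x) ≈ 0.3373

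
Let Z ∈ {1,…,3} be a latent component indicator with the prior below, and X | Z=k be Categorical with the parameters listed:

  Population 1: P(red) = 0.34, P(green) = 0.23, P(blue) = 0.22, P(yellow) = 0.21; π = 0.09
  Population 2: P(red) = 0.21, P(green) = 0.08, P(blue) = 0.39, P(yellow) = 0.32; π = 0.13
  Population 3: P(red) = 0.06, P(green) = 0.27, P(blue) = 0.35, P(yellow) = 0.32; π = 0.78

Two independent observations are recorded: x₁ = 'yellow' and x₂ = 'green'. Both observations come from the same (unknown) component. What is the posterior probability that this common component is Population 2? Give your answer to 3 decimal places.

0.044

Posterior ∝ prior × likelihood, so P(k | x) ∝ π_k f_k(x); normalise over all components.
Since both observations come from the same component, the likelihood for component k is f_k(x₁)·f_k(x₂).
  f_1 = [P(yellow | comp) = 0.21] × [0.23] = 0.0483
  f_2 = [P(yellow | comp) = 0.32] × [0.08] = 0.0256
  f_3 = [P(yellow | comp) = 0.32] × [0.27] = 0.0864
Weight by the priors:
  π_1·f_1 = 0.09 × 0.0483 = 0.004347
  π_2·f_2 = 0.13 × 0.0256 = 0.003328
  π_3·f_3 = 0.78 × 0.0864 = 0.067392
Evidence: 0.004347 + 0.003328 + 0.067392 = 0.075067
So the posterior for Population 2 is 0.003328 / 0.075067 ≈ 0.044.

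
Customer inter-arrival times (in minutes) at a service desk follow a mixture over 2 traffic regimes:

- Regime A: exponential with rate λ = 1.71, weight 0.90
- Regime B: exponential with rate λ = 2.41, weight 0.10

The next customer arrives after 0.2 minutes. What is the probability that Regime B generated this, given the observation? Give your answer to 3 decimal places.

P(component k | x) = π_k·f_k(x) / marginal(x), where marginal(x) = Σ_j π_j·f_j(x).
Evaluate each component's likelihood at the observed value:
  L_A = 1.2147
  L_B = 1.48829
Prior × likelihood for each component:
  π_A·L_A = 0.90 × 1.2147 = 1.09323
  π_B·L_B = 0.10 × 1.48829 = 0.148829
Evidence: 1.09323 + 0.148829 = 1.24205
So the posterior for Regime B is 0.148829 / 1.24205 ≈ 0.120.

0.120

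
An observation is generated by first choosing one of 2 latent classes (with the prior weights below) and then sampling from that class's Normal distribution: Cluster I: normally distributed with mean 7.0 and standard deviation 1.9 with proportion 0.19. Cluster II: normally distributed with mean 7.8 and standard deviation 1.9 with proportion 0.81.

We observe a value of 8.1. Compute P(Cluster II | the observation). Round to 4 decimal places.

Posterior ∝ prior × likelihood, so P(k | x) ∝ π_k f_k(x); normalise over all components.
Normal densities:
  L_I = (1/(1.9·√(2π)))·exp(−(8.1−7.0)²/(2·1.9²)) = 0.209970·exp(-0.16759) = 0.177571
  L_II = (1/(1.9·√(2π)))·exp(−(8.1−7.8)²/(2·1.9²)) = 0.209970·exp(-0.01247) = 0.207369
Multiply by the mixture weights:
  π_I·L_I = 0.19 × 0.177571 = 0.0337386
  π_II·L_II = 0.81 × 0.207369 = 0.167968
Normaliser: 0.0337386 + 0.167968 = 0.201707
P(Cluster II | x) = 0.167968 / 0.201707 ≈ 0.8327

0.8327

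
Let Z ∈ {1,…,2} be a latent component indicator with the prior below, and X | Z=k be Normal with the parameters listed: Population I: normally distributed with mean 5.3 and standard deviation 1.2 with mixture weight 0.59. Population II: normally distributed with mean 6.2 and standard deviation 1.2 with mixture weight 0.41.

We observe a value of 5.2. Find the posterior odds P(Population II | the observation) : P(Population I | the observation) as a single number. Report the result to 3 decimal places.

0.493

Posterior odds = (π_i f_i(x)) / (π_j f_j(x)); the normalising sum cancels.
Normal densities:
  f_I = (1/(1.2·√(2π)))·exp(−(5.2−5.3)²/(2·1.2²)) = 0.332452·exp(-0.00347) = 0.3313
  f_II = (1/(1.2·√(2π)))·exp(−(5.2−6.2)²/(2·1.2²)) = 0.332452·exp(-0.34722) = 0.234927
0.0963199 / 0.195467 ≈ 0.493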